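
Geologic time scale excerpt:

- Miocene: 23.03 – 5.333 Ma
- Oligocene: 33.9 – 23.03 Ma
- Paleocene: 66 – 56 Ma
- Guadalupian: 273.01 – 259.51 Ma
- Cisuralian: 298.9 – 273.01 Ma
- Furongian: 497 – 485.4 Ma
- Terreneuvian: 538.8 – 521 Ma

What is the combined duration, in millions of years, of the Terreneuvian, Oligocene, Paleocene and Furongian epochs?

50.27 million years

Duration is start − end for each: (538.8 − 521) + (33.9 − 23.03) + (66 − 56) + (497 − 485.4).
That is 17.8 + 10.87 + 10 + 11.6, which totals 50.27 million years.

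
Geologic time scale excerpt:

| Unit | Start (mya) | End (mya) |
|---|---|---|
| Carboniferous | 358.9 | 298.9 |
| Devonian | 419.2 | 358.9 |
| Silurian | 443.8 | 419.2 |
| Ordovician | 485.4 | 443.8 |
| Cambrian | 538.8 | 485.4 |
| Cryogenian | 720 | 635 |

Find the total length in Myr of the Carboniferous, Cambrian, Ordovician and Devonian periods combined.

215.3 million years

Each duration: Carboniferous = 60; Cambrian = 53.4; Ordovician = 41.6; Devonian = 60.3.
Sum: 60 + 53.4 + 41.6 + 60.3 = 215.3 Myr.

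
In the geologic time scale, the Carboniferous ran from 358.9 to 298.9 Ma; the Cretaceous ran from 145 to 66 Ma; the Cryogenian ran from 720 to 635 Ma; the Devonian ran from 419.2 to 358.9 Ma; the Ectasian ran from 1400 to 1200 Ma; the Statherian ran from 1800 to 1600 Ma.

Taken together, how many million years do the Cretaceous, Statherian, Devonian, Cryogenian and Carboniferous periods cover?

484.3 million years

Duration is start − end for each: (145 − 66) + (1800 − 1600) + (419.2 − 358.9) + (720 − 635) + (358.9 − 298.9).
That is 79 + 200 + 60.3 + 85 + 60, which totals 484.3 million years.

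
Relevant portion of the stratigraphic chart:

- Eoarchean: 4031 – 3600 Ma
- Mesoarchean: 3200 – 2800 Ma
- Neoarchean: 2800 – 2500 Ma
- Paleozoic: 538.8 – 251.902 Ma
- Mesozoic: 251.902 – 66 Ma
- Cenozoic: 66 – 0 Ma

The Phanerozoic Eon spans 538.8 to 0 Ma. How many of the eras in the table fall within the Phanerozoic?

3

Eras inside 538.8–0 Ma: Paleozoic, Mesozoic, Cenozoic — 3 in total.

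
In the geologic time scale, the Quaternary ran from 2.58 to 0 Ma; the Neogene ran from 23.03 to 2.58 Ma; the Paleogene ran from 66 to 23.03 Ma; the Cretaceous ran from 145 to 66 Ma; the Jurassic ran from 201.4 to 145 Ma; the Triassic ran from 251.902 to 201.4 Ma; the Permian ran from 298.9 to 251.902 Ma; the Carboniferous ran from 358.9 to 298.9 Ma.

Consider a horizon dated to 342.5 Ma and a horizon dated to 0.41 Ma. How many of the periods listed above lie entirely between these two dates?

6

342.5 Ma sits inside the Carboniferous (358.9–298.9) and 0.41 Ma inside the Quaternary (2.58–0); neither of those is wholly between the two dates.
The listed periods lying completely between them are Permian, Triassic, Jurassic, Cretaceous, Paleogene, Neogene — 6 in all.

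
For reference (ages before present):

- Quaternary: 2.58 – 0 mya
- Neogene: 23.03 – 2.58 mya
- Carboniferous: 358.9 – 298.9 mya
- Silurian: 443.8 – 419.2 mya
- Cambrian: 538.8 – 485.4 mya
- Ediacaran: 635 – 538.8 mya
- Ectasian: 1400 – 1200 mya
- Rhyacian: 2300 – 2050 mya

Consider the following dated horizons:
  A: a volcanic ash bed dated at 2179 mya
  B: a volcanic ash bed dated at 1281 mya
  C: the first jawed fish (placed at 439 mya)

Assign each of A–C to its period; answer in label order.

Match each age against the start–end ranges in the excerpt: A = 2179 Ma → Rhyacian (2300–2050); B = 1281 Ma → Ectasian (1400–1200); C = 439 Ma → Silurian (443.8–419.2).

A — Rhyacian; B — Ectasian; C — Silurian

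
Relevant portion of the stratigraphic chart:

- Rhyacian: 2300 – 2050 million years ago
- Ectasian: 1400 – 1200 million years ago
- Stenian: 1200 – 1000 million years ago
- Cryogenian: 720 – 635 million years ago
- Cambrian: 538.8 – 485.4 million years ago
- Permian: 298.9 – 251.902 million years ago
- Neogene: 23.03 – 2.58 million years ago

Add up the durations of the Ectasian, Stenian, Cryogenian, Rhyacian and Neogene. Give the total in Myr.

755.45 million years

Each duration: Ectasian = 200; Stenian = 200; Cryogenian = 85; Rhyacian = 250; Neogene = 20.45.
Sum: 200 + 200 + 85 + 250 + 20.45 = 755.45 Myr.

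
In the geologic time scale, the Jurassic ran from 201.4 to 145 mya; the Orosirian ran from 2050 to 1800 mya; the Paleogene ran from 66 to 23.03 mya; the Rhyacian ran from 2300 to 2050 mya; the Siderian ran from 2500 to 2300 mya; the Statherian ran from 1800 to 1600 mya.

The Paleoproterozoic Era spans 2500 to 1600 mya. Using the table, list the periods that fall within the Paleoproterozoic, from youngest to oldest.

Periods with both bounds inside 2500–1600 Ma: Statherian (1800–1600), Orosirian (2050–1800), Rhyacian (2300–2050), Siderian (2500–2300).

Statherian, Orosirian, Rhyacian, Siderian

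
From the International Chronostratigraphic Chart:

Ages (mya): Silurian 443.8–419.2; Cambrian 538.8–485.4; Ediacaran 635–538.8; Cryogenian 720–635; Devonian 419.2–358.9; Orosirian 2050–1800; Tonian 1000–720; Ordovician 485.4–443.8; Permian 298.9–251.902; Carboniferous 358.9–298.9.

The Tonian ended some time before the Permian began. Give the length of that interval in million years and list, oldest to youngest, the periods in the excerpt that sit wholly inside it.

End of Tonian = 720 Ma; start of Permian = 298.9 Ma.
Gap = 720 − 298.9 = 421.1 Myr.
Periods wholly inside 720–298.9 Ma: Cryogenian (720–635), Ediacaran (635–538.8), Cambrian (538.8–485.4), Ordovician (485.4–443.8), Silurian (443.8–419.2), Devonian (419.2–358.9), Carboniferous (358.9–298.9).

421.1 million years; Cryogenian, Ediacaran, Cambrian, Ordovician, Silurian, Devonian, Carboniferous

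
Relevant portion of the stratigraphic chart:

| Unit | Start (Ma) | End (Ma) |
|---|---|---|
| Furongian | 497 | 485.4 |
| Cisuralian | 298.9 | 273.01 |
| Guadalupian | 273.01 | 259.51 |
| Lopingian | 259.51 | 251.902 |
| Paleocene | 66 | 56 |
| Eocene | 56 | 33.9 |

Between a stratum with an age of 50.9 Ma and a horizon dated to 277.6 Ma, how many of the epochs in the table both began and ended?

3

277.6 Ma sits inside the Cisuralian (298.9–273.01) and 50.9 Ma inside the Eocene (56–33.9); neither of those is wholly between the two dates.
The listed epochs lying completely between them are Guadalupian, Lopingian, Paleocene — 3 in all.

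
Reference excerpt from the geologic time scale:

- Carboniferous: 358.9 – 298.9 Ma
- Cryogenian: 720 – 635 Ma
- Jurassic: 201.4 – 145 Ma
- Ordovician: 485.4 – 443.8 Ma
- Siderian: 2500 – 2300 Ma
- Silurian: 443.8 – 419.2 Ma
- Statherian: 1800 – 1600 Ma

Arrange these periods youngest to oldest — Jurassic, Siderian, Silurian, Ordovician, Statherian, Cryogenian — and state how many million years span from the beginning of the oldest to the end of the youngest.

Start ages (Ma): Siderian 2500, Statherian 1800, Cryogenian 720, Ordovician 485.4, Silurian 443.8, Jurassic 201.4.
Ordered youngest to oldest: Jurassic, Silurian, Ordovician, Cryogenian, Statherian, Siderian.
Span = 2500 − 145 = 2355 Myr.

Jurassic, Silurian, Ordovician, Cryogenian, Statherian, Siderian; total span 2355 Myr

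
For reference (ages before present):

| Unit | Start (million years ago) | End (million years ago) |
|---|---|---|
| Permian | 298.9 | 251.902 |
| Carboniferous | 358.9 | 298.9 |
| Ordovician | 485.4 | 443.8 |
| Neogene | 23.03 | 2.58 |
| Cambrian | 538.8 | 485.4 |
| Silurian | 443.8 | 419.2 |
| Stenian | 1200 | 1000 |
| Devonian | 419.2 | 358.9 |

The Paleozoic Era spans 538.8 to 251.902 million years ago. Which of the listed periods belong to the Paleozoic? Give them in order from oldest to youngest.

Cambrian, Ordovician, Silurian, Devonian, Carboniferous, Permian

Periods with both bounds inside 538.8–251.902 Ma: Cambrian (538.8–485.4), Ordovician (485.4–443.8), Silurian (443.8–419.2), Devonian (419.2–358.9), Carboniferous (358.9–298.9), Permian (298.9–251.902).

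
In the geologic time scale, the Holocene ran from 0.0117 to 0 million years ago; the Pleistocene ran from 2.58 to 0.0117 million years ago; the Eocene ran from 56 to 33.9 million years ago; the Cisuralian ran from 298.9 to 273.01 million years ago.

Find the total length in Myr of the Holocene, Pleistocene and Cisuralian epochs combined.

28.47 million years

Duration is start − end for each: (0.0117 − 0) + (2.58 − 0.0117) + (298.9 − 273.01).
That is 0.0117 + 2.5683 + 25.89, which totals 28.47 million years.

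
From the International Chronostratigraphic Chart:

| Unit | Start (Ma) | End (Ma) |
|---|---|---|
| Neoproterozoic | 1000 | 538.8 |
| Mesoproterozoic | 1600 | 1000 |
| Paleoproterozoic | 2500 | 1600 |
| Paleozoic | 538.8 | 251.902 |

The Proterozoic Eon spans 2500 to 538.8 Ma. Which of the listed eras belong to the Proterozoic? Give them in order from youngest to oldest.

Neoproterozoic, Mesoproterozoic, Paleoproterozoic

Eras with both bounds inside 2500–538.8 Ma: Neoproterozoic (1000–538.8), Mesoproterozoic (1600–1000), Paleoproterozoic (2500–1600).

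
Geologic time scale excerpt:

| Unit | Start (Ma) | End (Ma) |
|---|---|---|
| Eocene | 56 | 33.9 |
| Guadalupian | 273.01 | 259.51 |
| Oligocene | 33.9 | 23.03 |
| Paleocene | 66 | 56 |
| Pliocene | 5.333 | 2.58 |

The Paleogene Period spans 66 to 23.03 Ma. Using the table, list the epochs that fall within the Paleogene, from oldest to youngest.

Paleocene, Eocene, Oligocene

Epochs with both bounds inside 66–23.03 Ma: Paleocene (66–56), Eocene (56–33.9), Oligocene (33.9–23.03).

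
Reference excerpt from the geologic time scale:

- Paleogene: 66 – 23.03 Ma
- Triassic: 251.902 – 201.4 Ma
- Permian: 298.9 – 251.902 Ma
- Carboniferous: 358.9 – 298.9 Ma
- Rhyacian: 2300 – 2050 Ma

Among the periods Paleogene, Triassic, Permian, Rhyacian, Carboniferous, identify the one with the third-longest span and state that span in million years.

Start − end for each: Paleogene 66 − 23.03 = 42.97; Triassic 251.902 − 201.4 = 50.502; Permian 298.9 − 251.902 = 46.998; Rhyacian 2300 − 2050 = 250; Carboniferous 358.9 − 298.9 = 60.
Ranking these from longest: Rhyacian > Carboniferous > Triassic > Permian > Paleogene.
Position 3 in that ranking is Triassic, which lasted 50.502 Myr.

Triassic, 50.502 million years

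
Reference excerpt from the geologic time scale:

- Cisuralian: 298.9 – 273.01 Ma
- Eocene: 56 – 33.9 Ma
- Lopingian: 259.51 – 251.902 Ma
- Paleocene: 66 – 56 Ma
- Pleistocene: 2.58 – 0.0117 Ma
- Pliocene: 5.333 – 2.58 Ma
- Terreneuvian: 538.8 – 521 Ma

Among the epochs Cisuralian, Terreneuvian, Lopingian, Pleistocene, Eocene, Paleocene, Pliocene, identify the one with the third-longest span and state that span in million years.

Durations: Cisuralian 25.89; Terreneuvian 17.8; Lopingian 7.608; Pleistocene 2.5683; Eocene 22.1; Paleocene 10; Pliocene 2.753 Myr.
Sorted longest-first: Cisuralian (25.89), Eocene (22.1), Terreneuvian (17.8), Paleocene (10), Lopingian (7.608), Pliocene (2.753), Pleistocene (2.5683).
The third longest is Terreneuvian at 17.8 Myr.

Terreneuvian, 17.8 million years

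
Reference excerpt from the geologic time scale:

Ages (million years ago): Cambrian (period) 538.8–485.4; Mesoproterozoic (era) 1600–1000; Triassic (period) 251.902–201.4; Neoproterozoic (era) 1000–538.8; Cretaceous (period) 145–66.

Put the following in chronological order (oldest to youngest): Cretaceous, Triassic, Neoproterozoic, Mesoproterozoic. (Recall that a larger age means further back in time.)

Mesoproterozoic → Neoproterozoic → Triassic → Cretaceous

The oldest of these is Mesoproterozoic (starts 1600 Ma) and the youngest is Cretaceous (ends 66 Ma).
In between, by decreasing start age: Neoproterozoic (1000), Triassic (251.902).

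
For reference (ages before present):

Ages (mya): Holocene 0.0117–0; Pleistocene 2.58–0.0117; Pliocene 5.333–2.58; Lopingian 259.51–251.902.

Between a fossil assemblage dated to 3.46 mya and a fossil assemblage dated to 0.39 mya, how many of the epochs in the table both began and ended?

Checking each listed span, none has both start < 3.46 Ma and end > 0.39 Ma — every epoch straddles one of the two dates or lies outside them — so the count is 0.

0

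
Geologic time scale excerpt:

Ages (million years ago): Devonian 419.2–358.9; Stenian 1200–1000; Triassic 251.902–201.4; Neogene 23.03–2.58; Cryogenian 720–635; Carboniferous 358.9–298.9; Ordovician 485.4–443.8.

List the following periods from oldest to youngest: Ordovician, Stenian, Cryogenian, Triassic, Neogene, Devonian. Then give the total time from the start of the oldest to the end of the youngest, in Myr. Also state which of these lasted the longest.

Start ages (Ma): Stenian 1200, Cryogenian 720, Ordovician 485.4, Devonian 419.2, Triassic 251.902, Neogene 23.03.
Ordered oldest to youngest: Stenian, Cryogenian, Ordovician, Devonian, Triassic, Neogene.
Span = 1200 − 2.58 = 1197.42 Myr.
Durations: Neogene 20.45, Devonian 60.3, Cryogenian 85, Triassic 50.502, Stenian 200, Ordovician 41.6 → longest is Stenian (200 Myr).

Stenian, Cryogenian, Ordovician, Devonian, Triassic, Neogene; total span 1197.42 Myr; longest is Stenian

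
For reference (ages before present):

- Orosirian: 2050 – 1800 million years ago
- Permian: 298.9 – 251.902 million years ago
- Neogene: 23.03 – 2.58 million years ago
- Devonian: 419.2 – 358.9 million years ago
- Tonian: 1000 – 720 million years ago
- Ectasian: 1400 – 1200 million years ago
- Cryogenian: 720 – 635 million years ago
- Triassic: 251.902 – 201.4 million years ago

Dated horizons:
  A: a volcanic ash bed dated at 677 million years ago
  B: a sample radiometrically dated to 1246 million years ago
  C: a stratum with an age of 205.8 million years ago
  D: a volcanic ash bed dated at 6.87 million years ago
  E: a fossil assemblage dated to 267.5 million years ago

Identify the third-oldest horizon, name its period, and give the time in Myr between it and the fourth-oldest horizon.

E, in the Permian; 61.7 million years to C

Sorted oldest-first by Ma: B (1246), A (677), E (267.5), C (205.8), D (6.87).
The third oldest is E at 267.5 Ma, which lies in 298.9–251.902 Ma: the Permian.
The fourth oldest is C at 205.8 Ma; separation = |267.5 − 205.8| = 61.7 Myr.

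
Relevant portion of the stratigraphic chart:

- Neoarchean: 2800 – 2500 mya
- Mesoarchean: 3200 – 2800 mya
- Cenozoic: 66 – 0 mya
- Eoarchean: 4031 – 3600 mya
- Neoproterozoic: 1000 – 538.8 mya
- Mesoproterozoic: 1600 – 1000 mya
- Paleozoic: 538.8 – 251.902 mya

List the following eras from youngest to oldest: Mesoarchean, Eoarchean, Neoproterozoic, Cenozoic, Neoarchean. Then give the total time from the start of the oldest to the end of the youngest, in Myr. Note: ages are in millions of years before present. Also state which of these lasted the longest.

Start ages (Ma): Eoarchean 4031, Mesoarchean 3200, Neoarchean 2800, Neoproterozoic 1000, Cenozoic 66.
Ordered youngest to oldest: Cenozoic, Neoproterozoic, Neoarchean, Mesoarchean, Eoarchean.
Span = 4031 − 0 = 4031 Myr.
Durations: Neoarchean 300, Eoarchean 431, Neoproterozoic 461.2, Cenozoic 66, Mesoarchean 400 → longest is Neoproterozoic (461.2 Myr).

Cenozoic, Neoproterozoic, Neoarchean, Mesoarchean, Eoarchean; total span 4031 Myr; longest is Neoproterozoic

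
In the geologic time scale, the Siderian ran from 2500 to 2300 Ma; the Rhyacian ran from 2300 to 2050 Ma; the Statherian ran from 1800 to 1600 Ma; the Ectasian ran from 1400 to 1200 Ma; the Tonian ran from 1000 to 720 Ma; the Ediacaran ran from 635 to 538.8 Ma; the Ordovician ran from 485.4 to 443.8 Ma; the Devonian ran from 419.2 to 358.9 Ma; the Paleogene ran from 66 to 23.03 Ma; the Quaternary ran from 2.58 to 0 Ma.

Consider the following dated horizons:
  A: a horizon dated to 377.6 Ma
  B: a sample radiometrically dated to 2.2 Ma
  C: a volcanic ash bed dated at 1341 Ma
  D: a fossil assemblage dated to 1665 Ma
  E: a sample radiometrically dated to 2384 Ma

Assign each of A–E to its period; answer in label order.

A — Devonian; B — Quaternary; C — Ectasian; D — Statherian; E — Siderian

Match each age against the start–end ranges in the excerpt: A = 377.6 Ma → Devonian (419.2–358.9); B = 2.2 Ma → Quaternary (2.58–0); C = 1341 Ma → Ectasian (1400–1200); D = 1665 Ma → Statherian (1800–1600); E = 2384 Ma → Siderian (2500–2300).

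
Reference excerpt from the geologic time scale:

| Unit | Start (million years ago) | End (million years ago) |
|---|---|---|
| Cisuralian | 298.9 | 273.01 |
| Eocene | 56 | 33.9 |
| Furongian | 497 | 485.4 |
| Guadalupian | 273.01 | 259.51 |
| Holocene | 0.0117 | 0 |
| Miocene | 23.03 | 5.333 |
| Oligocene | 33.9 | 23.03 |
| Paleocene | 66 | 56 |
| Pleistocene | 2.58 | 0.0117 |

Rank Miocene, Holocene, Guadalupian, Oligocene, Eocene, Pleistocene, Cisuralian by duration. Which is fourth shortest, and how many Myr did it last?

Durations: Miocene 17.697; Holocene 0.0117; Guadalupian 13.5; Oligocene 10.87; Eocene 22.1; Pleistocene 2.5683; Cisuralian 25.89 Myr.
Sorted shortest-first: Holocene (0.0117), Pleistocene (2.5683), Oligocene (10.87), Guadalupian (13.5), Miocene (17.697), Eocene (22.1), Cisuralian (25.89).
The fourth shortest is Guadalupian at 13.5 Myr.

Guadalupian, 13.5 million years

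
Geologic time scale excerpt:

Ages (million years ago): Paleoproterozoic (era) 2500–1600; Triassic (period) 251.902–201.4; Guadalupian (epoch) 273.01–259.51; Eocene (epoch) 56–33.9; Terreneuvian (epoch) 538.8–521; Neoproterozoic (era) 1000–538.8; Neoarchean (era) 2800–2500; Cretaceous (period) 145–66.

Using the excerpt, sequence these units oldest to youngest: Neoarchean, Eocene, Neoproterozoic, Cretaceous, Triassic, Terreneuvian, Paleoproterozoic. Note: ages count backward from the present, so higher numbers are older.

The oldest of these is Neoarchean (starts 2800 Ma) and the youngest is Eocene (ends 33.9 Ma).
In between, by decreasing start age: Paleoproterozoic (2500), Neoproterozoic (1000), Terreneuvian (538.8), Triassic (251.902), Cretaceous (145).

Neoarchean → Paleoproterozoic → Neoproterozoic → Terreneuvian → Triassic → Cretaceous → Eocene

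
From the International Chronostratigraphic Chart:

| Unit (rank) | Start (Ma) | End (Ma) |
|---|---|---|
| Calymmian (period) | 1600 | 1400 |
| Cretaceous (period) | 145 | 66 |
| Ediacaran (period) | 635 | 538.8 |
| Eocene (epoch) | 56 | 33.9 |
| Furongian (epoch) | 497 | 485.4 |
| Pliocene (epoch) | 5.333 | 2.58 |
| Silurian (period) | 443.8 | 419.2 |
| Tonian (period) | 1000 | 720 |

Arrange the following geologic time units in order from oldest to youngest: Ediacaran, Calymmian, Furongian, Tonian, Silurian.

Calymmian → Tonian → Ediacaran → Furongian → Silurian

The oldest of these is Calymmian (starts 1600 Ma) and the youngest is Silurian (ends 419.2 Ma).
In between, by decreasing start age: Tonian (1000), Ediacaran (635), Furongian (497).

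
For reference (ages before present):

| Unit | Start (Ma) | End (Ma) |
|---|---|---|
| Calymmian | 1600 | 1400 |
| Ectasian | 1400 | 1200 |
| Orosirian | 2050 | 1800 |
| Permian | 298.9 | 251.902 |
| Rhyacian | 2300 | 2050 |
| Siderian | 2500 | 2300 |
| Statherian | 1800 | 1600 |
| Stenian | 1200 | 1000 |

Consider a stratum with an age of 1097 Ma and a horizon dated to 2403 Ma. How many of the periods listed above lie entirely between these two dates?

The older date is 2403 Ma and the younger is 1097 Ma.
Periods with start < 2403 and end > 1097 Ma: Rhyacian (2300–2050), Orosirian (2050–1800), Statherian (1800–1600), Calymmian (1600–1400), Ectasian (1400–1200).
That is 5 complete periods.

5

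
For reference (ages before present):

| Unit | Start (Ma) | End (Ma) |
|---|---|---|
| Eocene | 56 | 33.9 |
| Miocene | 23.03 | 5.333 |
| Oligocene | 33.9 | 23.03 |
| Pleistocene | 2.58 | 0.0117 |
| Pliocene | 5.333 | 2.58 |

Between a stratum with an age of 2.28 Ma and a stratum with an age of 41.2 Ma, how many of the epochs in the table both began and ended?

The older date is 41.2 Ma and the younger is 2.28 Ma.
Epochs with start < 41.2 and end > 2.28 Ma: Oligocene (33.9–23.03), Miocene (23.03–5.333), Pliocene (5.333–2.58).
That is 3 complete epochs.

3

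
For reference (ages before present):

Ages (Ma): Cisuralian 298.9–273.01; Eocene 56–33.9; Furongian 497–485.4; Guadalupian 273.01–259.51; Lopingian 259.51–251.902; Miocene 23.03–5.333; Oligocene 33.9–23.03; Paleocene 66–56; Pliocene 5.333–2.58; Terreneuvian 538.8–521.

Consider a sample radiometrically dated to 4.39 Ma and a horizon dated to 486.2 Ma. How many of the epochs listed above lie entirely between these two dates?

The older date is 486.2 Ma and the younger is 4.39 Ma.
Epochs with start < 486.2 and end > 4.39 Ma: Cisuralian (298.9–273.01), Guadalupian (273.01–259.51), Lopingian (259.51–251.902), Paleocene (66–56), Eocene (56–33.9), Oligocene (33.9–23.03), Miocene (23.03–5.333).
That is 7 complete epochs.

7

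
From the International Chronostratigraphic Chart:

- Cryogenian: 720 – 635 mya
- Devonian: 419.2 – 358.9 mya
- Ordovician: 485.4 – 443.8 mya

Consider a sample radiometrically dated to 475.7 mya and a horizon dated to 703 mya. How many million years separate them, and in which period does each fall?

227.3 million years apart; the first in the Ordovician, the second in the Cryogenian

Elapsed time: 703 − 475.7 = 227.3 Myr.
475.7 Ma lies within 485.4–443.8 Ma: Ordovician.
703 Ma lies within 720–635 Ma: Cryogenian.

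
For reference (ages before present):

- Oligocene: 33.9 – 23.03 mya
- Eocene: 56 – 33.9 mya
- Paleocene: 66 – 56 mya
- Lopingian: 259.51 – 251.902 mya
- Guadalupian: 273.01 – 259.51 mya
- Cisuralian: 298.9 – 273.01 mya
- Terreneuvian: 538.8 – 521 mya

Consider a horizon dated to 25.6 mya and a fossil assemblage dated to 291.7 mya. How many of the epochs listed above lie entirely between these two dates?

The older date is 291.7 Ma and the younger is 25.6 Ma.
Epochs with start < 291.7 and end > 25.6 Ma: Guadalupian (273.01–259.51), Lopingian (259.51–251.902), Paleocene (66–56), Eocene (56–33.9).
That is 4 complete epochs.

4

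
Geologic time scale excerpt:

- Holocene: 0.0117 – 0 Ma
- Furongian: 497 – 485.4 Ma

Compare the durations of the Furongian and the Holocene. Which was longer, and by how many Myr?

Furongian: 497 − 485.4 = 11.6 Myr.
Holocene: 0.0117 − 0 = 0.0117 Myr.
Difference: 11.6 − 0.0117 = 11.5883 Myr, so the Furongian was longer.

Furongian, by 11.5883 million years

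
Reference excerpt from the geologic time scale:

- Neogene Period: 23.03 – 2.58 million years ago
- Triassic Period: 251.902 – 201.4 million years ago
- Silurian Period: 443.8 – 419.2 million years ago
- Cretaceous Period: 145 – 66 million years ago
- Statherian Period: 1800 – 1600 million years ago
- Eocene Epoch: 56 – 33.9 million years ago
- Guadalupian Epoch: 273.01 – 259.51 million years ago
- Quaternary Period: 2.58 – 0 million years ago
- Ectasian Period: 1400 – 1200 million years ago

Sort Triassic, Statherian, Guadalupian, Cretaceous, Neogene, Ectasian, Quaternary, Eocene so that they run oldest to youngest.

Statherian → Ectasian → Guadalupian → Triassic → Cretaceous → Eocene → Neogene → Quaternary

Read off each span (Ma): Triassic 251.902–201.4; Statherian 1800–1600; Guadalupian 273.01–259.51; Cretaceous 145–66; Neogene 23.03–2.58; Ectasian 1400–1200; Quaternary 2.58–0; Eocene 56–33.9.
Larger Ma is older, so oldest→youngest is Statherian, Ectasian, Guadalupian, Triassic, Cretaceous, Eocene, Neogene, Quaternary.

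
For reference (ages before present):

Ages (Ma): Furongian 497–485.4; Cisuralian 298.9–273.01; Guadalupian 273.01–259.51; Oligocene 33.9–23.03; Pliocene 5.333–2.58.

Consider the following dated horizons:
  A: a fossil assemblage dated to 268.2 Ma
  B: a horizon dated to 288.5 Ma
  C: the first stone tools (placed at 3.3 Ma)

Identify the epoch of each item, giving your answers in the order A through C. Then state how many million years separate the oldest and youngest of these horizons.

A: 268.2 Ma lies in 273.01–259.51 Ma, so Guadalupian.
B: 288.5 Ma lies in 298.9–273.01 Ma, so Cisuralian.
C: 3.3 Ma lies in 5.333–2.58 Ma, so Pliocene.
Oldest = 288.5 Ma, youngest = 3.3 Ma → span 285.2 Myr.

A — Guadalupian; B — Cisuralian; C — Pliocene; span 285.2 million years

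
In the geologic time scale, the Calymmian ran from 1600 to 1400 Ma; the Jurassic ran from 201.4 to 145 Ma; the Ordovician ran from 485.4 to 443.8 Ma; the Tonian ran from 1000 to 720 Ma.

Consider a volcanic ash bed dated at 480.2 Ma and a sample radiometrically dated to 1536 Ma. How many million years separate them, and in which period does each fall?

1055.8 million years apart; the first in the Ordovician, the second in the Calymmian

Elapsed time: 1536 − 480.2 = 1055.8 Myr.
480.2 Ma lies within 485.4–443.8 Ma: Ordovician.
1536 Ma lies within 1600–1400 Ma: Calymmian.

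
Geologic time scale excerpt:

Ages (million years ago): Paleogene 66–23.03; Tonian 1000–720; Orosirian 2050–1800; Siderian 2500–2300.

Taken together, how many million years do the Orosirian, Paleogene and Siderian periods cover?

492.97 million years

Each duration: Orosirian = 250; Paleogene = 42.97; Siderian = 200.
Sum: 250 + 42.97 + 200 = 492.97 Myr.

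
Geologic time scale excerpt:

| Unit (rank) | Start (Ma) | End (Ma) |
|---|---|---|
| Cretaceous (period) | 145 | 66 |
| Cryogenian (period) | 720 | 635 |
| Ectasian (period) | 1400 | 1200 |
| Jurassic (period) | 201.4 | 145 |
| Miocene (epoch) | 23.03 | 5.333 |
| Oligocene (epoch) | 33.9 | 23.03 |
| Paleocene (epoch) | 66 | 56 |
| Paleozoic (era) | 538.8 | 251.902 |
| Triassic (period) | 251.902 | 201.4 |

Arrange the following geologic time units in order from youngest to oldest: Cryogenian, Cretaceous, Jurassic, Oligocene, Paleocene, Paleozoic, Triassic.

The oldest of these is Cryogenian (starts 720 Ma) and the youngest is Oligocene (ends 23.03 Ma).
In between, by decreasing start age: Paleozoic (538.8), Triassic (251.902), Jurassic (201.4), Cretaceous (145), Paleocene (66).
Listing youngest first means reversing that sequence.

Oligocene → Paleocene → Cretaceous → Jurassic → Triassic → Paleozoic → Cryogenian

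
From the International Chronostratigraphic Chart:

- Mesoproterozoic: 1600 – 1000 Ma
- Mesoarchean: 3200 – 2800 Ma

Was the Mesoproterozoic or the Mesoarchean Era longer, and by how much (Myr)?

Mesoproterozoic: 1600 − 1000 = 600 Myr.
Mesoarchean: 3200 − 2800 = 400 Myr.
Difference: 600 − 400 = 200 Myr, so the Mesoproterozoic was longer.

Mesoproterozoic, by 200 million years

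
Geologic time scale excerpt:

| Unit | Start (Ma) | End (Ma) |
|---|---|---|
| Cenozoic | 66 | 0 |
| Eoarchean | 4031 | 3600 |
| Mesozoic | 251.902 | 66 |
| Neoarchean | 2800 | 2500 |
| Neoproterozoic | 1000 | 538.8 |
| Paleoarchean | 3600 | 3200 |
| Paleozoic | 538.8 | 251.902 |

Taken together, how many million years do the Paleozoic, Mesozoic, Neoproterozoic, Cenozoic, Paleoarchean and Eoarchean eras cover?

1831 million years

Each duration: Paleozoic = 286.898; Mesozoic = 185.902; Neoproterozoic = 461.2; Cenozoic = 66; Paleoarchean = 400; Eoarchean = 431.
Sum: 286.898 + 185.902 + 461.2 + 66 + 400 + 431 = 1831 Myr.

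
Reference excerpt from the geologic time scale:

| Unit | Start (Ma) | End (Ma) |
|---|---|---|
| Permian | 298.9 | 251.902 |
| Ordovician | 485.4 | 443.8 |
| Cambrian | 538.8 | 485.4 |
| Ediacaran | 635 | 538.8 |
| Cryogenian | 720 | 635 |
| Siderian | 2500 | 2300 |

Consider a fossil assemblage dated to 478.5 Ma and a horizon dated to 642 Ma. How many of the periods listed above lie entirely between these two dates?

642 Ma sits inside the Cryogenian (720–635) and 478.5 Ma inside the Ordovician (485.4–443.8); neither of those is wholly between the two dates.
The listed periods lying completely between them are Ediacaran, Cambrian — 2 in all.

2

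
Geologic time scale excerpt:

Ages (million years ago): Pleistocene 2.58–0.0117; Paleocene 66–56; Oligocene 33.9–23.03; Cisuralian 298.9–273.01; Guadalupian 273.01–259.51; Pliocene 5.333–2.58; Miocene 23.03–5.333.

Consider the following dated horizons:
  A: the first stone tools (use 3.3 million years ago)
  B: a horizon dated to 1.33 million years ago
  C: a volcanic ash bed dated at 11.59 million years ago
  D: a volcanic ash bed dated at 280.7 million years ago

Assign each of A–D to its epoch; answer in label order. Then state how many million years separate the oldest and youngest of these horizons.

A — Pliocene; B — Pleistocene; C — Miocene; D — Cisuralian; span 279.37 million years

A: 3.3 Ma lies in 5.333–2.58 Ma, so Pliocene.
B: 1.33 Ma lies in 2.58–0.0117 Ma, so Pleistocene.
C: 11.59 Ma lies in 23.03–5.333 Ma, so Miocene.
D: 280.7 Ma lies in 298.9–273.01 Ma, so Cisuralian.
Oldest = 280.7 Ma, youngest = 1.33 Ma → span 279.37 Myr.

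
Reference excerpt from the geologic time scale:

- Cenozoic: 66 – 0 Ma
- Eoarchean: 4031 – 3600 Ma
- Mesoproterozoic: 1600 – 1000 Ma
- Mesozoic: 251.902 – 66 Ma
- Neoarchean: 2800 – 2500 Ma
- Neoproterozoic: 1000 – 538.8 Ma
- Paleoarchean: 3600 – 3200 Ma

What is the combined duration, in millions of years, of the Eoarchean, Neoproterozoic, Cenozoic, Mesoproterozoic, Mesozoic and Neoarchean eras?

Each duration: Eoarchean = 431; Neoproterozoic = 461.2; Cenozoic = 66; Mesoproterozoic = 600; Mesozoic = 185.902; Neoarchean = 300.
Sum: 431 + 461.2 + 66 + 600 + 185.902 + 300 = 2044.102 Myr.

2044.102 million years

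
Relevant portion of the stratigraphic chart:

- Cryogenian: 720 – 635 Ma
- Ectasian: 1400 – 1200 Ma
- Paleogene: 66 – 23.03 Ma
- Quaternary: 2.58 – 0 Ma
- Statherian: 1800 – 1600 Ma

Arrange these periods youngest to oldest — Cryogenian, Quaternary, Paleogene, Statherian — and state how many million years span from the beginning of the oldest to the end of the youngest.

Quaternary, Paleogene, Cryogenian, Statherian; total span 1800 Myr

Start ages (Ma): Statherian 1800, Cryogenian 720, Paleogene 66, Quaternary 2.58.
Ordered youngest to oldest: Quaternary, Paleogene, Cryogenian, Statherian.
Span = 1800 − 0 = 1800 Myr.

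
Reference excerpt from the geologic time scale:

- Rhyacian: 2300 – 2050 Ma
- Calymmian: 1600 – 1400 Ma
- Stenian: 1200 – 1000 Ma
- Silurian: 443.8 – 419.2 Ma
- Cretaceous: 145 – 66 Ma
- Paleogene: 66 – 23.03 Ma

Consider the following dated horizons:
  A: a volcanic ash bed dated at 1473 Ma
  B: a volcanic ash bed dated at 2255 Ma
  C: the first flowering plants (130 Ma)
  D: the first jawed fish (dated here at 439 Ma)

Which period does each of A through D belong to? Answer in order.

A: 1473 Ma lies in 1600–1400 Ma, so Calymmian.
B: 2255 Ma lies in 2300–2050 Ma, so Rhyacian.
C: 130 Ma lies in 145–66 Ma, so Cretaceous.
D: 439 Ma lies in 443.8–419.2 Ma, so Silurian.

A — Calymmian; B — Rhyacian; C — Cretaceous; D — Silurian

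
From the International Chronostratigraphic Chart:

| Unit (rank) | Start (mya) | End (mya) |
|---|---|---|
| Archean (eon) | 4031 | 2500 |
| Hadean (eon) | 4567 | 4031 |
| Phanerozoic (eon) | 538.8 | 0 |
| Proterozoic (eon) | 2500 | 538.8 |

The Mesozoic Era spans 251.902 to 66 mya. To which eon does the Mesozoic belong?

The Mesozoic (251.902–66 Ma) lies entirely within 538.8–0 Ma, the Phanerozoic Eon.

Phanerozoic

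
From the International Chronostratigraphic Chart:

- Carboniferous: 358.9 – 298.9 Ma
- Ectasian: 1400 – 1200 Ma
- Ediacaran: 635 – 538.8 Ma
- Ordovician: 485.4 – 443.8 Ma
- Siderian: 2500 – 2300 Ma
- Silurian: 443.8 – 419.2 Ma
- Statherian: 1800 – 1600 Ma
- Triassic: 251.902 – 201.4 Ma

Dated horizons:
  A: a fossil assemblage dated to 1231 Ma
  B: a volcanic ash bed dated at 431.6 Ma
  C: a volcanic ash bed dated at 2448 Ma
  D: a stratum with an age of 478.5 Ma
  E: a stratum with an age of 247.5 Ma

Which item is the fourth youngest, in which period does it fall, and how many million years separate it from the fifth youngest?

A, in the Ectasian; 1217 million years to C

Sorted youngest-first by Ma: E (247.5), B (431.6), D (478.5), A (1231), C (2448).
The fourth youngest is A at 1231 Ma, which lies in 1400–1200 Ma: the Ectasian.
The fifth youngest is C at 2448 Ma; separation = |1231 − 2448| = 1217 Myr.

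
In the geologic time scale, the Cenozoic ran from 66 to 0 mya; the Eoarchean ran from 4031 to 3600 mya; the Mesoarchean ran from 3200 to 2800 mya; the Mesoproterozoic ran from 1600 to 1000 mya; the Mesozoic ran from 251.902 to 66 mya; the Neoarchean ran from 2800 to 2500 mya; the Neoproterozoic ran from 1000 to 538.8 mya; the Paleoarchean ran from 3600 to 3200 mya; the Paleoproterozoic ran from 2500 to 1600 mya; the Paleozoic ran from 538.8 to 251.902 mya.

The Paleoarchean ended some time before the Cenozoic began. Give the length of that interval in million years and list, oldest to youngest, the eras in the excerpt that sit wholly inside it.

3134 million years; Mesoarchean, Neoarchean, Paleoproterozoic, Mesoproterozoic, Neoproterozoic, Paleozoic, Mesozoic

The Paleoarchean closes at 3200 Ma and the Cenozoic opens at 66 Ma, so the interval is 3200 − 66 = 3134 Myr.
An era fits inside if it starts at or after 3200 Ma and ends at or before 66 Ma; oldest first that gives Mesoarchean, Neoarchean, Paleoproterozoic, Mesoproterozoic, Neoproterozoic, Paleozoic, Mesozoic.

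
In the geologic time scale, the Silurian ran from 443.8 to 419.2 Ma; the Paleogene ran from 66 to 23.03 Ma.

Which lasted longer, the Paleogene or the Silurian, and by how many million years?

Paleogene, by 18.37 million years

Paleogene: 66 − 23.03 = 42.97 Myr.
Silurian: 443.8 − 419.2 = 24.6 Myr.
Difference: 42.97 − 24.6 = 18.37 Myr, so the Paleogene was longer.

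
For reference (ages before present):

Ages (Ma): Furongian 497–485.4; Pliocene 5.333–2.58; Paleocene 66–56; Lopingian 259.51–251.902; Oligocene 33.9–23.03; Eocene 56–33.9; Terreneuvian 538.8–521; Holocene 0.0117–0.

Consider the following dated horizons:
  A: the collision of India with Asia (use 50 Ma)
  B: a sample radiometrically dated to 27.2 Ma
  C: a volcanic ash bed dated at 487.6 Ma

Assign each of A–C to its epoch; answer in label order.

A — Eocene; B — Oligocene; C — Furongian

Match each age against the start–end ranges in the excerpt: A = 50 Ma → Eocene (56–33.9); B = 27.2 Ma → Oligocene (33.9–23.03); C = 487.6 Ma → Furongian (497–485.4).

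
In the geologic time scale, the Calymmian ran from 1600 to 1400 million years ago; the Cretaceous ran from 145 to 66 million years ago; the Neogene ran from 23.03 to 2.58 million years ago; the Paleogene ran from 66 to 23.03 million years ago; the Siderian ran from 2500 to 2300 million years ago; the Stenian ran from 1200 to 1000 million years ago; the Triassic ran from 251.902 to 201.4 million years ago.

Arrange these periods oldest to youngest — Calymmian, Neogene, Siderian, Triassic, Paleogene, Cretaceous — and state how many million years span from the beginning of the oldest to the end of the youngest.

Start ages (Ma): Siderian 2500, Calymmian 1600, Triassic 251.902, Cretaceous 145, Paleogene 66, Neogene 23.03.
Ordered oldest to youngest: Siderian, Calymmian, Triassic, Cretaceous, Paleogene, Neogene.
Span = 2500 − 2.58 = 2497.42 Myr.

Siderian → Calymmian → Triassic → Cretaceous → Paleogene → Neogene; total span 2497.42 Myr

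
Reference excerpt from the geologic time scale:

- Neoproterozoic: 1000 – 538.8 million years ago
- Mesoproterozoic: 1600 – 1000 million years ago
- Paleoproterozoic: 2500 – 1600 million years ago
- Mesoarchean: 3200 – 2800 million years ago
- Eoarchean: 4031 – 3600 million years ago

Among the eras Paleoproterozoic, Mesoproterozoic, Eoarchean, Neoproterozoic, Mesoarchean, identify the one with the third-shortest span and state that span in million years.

Start − end for each: Paleoproterozoic 2500 − 1600 = 900; Mesoproterozoic 1600 − 1000 = 600; Eoarchean 4031 − 3600 = 431; Neoproterozoic 1000 − 538.8 = 461.2; Mesoarchean 3200 − 2800 = 400.
Ranking these from shortest: Mesoarchean < Eoarchean < Neoproterozoic < Mesoproterozoic < Paleoproterozoic.
Position 3 in that ranking is Neoproterozoic, which lasted 461.2 Myr.

Neoproterozoic, 461.2 million years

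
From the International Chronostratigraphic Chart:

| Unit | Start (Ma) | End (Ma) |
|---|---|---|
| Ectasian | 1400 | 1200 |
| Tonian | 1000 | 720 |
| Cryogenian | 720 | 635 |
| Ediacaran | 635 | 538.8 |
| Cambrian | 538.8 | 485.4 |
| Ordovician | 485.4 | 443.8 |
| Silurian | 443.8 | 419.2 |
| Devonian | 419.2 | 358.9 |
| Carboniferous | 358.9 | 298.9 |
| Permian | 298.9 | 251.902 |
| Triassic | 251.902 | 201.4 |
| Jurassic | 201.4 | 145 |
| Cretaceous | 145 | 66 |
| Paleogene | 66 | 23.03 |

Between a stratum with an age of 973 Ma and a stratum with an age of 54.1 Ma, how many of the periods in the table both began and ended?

11

973 Ma sits inside the Tonian (1000–720) and 54.1 Ma inside the Paleogene (66–23.03); neither of those is wholly between the two dates.
The listed periods lying completely between them are Cryogenian, Ediacaran, Cambrian, Ordovician, Silurian, Devonian, Carboniferous, Permian, Triassic, Jurassic, Cretaceous — 11 in all.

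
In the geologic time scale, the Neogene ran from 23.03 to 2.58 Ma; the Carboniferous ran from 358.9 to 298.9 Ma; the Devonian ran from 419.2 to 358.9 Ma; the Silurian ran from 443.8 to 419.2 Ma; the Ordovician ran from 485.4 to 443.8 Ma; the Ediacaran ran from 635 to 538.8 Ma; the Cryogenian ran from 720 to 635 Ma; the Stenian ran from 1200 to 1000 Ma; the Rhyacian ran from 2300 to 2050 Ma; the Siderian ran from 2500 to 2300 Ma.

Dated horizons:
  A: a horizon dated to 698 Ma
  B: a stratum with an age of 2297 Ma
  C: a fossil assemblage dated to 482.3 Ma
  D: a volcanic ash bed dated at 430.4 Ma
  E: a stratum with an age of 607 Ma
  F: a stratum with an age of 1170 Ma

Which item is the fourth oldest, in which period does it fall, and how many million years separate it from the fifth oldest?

Larger Ma means older, so oldest first: B 2297 > F 1170 > A 698 > E 607 > C 482.3 > D 430.4.
Counting 4 along gives E (607 Ma); the excerpt puts that inside the Ediacaran, 635–538.8 Ma.
Next in line is C (482.3 Ma), and 607 − 482.3 = 124.7 Myr.

E, in the Ediacaran; 124.7 million years to C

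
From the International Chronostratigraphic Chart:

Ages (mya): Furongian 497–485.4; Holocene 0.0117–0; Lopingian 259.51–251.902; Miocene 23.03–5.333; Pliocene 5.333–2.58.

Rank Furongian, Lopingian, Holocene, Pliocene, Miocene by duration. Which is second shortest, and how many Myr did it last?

Pliocene, 2.753 million years

Durations: Furongian 11.6; Lopingian 7.608; Holocene 0.0117; Pliocene 2.753; Miocene 17.697 Myr.
Sorted shortest-first: Holocene (0.0117), Pliocene (2.753), Lopingian (7.608), Furongian (11.6), Miocene (17.697).
The second shortest is Pliocene at 2.753 Myr.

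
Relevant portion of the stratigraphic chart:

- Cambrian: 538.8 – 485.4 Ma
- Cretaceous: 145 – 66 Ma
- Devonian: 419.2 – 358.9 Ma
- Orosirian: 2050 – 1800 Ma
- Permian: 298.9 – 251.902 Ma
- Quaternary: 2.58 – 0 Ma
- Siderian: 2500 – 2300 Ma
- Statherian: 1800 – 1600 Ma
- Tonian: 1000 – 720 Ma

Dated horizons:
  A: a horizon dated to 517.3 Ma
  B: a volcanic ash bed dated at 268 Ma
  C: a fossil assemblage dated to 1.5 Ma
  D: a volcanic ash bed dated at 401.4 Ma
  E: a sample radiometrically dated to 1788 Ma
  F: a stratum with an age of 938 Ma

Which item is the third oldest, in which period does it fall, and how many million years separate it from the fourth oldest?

A, in the Cambrian; 115.9 million years to D

Sorted oldest-first by Ma: E (1788), F (938), A (517.3), D (401.4), B (268), C (1.5).
The third oldest is A at 517.3 Ma, which lies in 538.8–485.4 Ma: the Cambrian.
The fourth oldest is D at 401.4 Ma; separation = |517.3 − 401.4| = 115.9 Myr.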